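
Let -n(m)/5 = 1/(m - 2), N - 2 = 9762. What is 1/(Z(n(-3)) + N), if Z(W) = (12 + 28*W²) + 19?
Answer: 1/9823 ≈ 0.00010180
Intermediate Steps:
N = 9764 (N = 2 + 9762 = 9764)
n(m) = -5/(-2 + m) (n(m) = -5/(m - 2) = -5/(-2 + m))
Z(W) = 31 + 28*W²
1/(Z(n(-3)) + N) = 1/((31 + 28*(-5/(-2 - 3))²) + 9764) = 1/((31 + 28*(-5/(-5))²) + 9764) = 1/((31 + 28*(-5*(-⅕))²) + 9764) = 1/((31 + 28*1²) + 9764) = 1/((31 + 28*1) + 9764) = 1/((31 + 28) + 9764) = 1/(59 + 9764) = 1/9823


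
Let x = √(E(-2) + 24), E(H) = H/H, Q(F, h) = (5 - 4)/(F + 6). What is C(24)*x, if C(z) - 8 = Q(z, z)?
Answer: 241/6 ≈ 40.167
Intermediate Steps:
Q(F, h) = 1/(6 + F)
E(H) = 1
C(z) = 8 + 1/(6 + z)
x = 5 (x = √(1 + 24) = √25 = 5)
C(24)*x = ((49 + 8*24)/(6 + 24))*5 = ((49 + 192)/30)*5 = ((1/30)*241)*5 = (241/30)*5 = 241/6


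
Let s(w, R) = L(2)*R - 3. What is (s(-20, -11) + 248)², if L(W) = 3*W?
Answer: 32041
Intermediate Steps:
s(w, R) = -3 + 6*R (s(w, R) = (3*2)*R - 3 = 6*R - 3 = -3 + 6*R)
(s(-20, -11) + 248)² = ((-3 + 6*(-11)) + 248)² = ((-3 - 66) + 248)² = (-69 + 248)² = 179² = 32041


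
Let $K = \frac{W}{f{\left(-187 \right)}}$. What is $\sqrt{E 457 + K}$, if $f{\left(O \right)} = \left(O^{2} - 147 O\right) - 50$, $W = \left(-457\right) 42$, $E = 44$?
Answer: $\frac{\sqrt{4894662833435}}{15602} \approx 141.8$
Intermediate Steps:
$W = -19194$
$f{\left(O \right)} = -50 + O^{2} - 147 O$
$K = - \frac{9597}{31204}$ ($K = - \frac{19194}{-50 + \left(-187\right)^{2} - -27489} = - \frac{19194}{-50 + 34969 + 27489} = - \frac{19194}{62408} = \left(-19194\right) \frac{1}{62408} = - \frac{9597}{31204} \approx -0.30756$)
$\sqrt{E 457 + K} = \sqrt{44 \cdot 457 - \frac{9597}{31204}} = \sqrt{20108 - \frac{9597}{31204}} = \sqrt{\frac{627440435}{31204}} = \frac{\sqrt{4894662833435}}{15602}$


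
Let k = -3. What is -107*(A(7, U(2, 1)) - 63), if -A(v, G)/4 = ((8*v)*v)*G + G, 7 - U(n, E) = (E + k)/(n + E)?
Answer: 1296305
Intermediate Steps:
U(n, E) = 7 - (-3 + E)/(E + n) (U(n, E) = 7 - (E - 3)/(n + E) = 7 - (-3 + E)/(E + n))
A(v, G) = -4*G - 32*G*v² (A(v, G) = -4*(((8*v)*v)*G + G) = -4*((8*v²)*G + G) = -4*(8*G*v² + G) = -4*(G + 8*G*v²) = -4*G - 32*G*v²)
-107*(A(7, U(2, 1)) - 63) = -107*(-4*(3 + 6*1 + 7*2)/(1 + 2)*(1 + 8*7²) - 63) = -107*(-4*(3 + 6 + 14)/3*(1 + 8*49) - 63) = -107*(-4*(⅓)*23*(1 + 392) - 63) = -107*(-4*23/3*393 - 63) = -107*(-12052 - 63) = -107*(-12115) = 1296305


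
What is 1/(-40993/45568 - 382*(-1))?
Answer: 45568/17365983 ≈ 0.0026240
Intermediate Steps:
1/(-40993/45568 - 382*(-1)) = 1/(-40993*1/45568 + 382) = 1/(-40993/45568 + 382) = 1/(17365983/45568) = 45568/17365983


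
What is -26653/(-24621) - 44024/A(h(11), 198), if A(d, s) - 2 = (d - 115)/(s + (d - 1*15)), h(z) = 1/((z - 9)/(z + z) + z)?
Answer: -24210590162933/754756755 ≈ -32077.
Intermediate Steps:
h(z) = 1/(z + (-9 + z)/(2*z)) (h(z) = 1/((-9 + z)/((2*z)) + z) = 1/((-9 + z)*(1/(2*z)) + z) = 1/((-9 + z)/(2*z) + z) = 1/(z + (-9 + z)/(2*z)))
A(d, s) = 2 + (-115 + d)/(-15 + d + s) (A(d, s) = 2 + (d - 115)/(s + (d - 1*15)) = 2 + (-115 + d)/(s + (d - 15)) = 2 + (-115 + d)/(s + (-15 + d)) = 2 + (-115 + d)/(-15 + d + s))
-26653/(-24621) - 44024/A(h(11), 198) = -26653/(-24621) - 44024*(-15 + 2*11/(-9 + 11 + 2*11**2) + 198)/(-145 + 2*198 + 3*(2*11/(-9 + 11 + 2*11**2))) = -26653*(-1/24621) - 44024*(-15 + 2*11/(-9 + 11 + 2*121) + 198)/(-145 + 396 + 3*(2*11/(-9 + 11 + 2*121))) = 26653/24621 - 44024*(-15 + 2*11/(-9 + 11 + 242) + 198)/(-145 + 396 + 3*(2*11/(-9 + 11 + 242))) = 26653/24621 - 44024*(-15 + 2*11/244 + 198)/(-145 + 396 + 3*(2*11/244)) = 26653/24621 - 44024*(-15 + 2*11*(1/244) + 198)/(-145 + 396 + 3*(2*11*(1/244))) = 26653/24621 - 44024*(-15 + 11/122 + 198)/(-145 + 396 + 3*(11/122)) = 26653/24621 - 44024*22337/(122*(-145 + 396 + 33/122)) = 26653/24621 - 44024/((122/22337)*(30655/122)) = 26653/24621 - 44024/30655/22337 = 26653/24621 - 44024*22337/30655 = 26653/24621 - 983364088/30655 = -24210590162933/754756755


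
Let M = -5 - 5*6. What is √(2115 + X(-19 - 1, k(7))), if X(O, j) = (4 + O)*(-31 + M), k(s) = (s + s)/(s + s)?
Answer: √3171 ≈ 56.312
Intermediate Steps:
M = -35 (M = -5 - 30 = -35)
k(s) = 1 (k(s) = (2*s)/((2*s)) = (2*s)*(1/(2*s)) = 1)
X(O, j) = -264 - 66*O (X(O, j) = (4 + O)*(-31 - 35) = (4 + O)*(-66) = -264 - 66*O)
√(2115 + X(-19 - 1, k(7))) = √(2115 + (-264 - 66*(-19 - 1))) = √(2115 + (-264 - 66*(-20))) = √(2115 + (-264 + 1320)) = √(2115 + 1056) = √3171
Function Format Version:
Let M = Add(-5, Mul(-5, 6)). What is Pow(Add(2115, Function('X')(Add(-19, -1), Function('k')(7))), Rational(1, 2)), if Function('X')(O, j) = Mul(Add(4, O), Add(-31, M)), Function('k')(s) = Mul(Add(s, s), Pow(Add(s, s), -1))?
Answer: Pow(3171, Rational(1, 2)) ≈ 56.312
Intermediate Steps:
M = -35 (M = Add(-5, -30) = -35)
Function('k')(s) = 1 (Function('k')(s) = Mul(Mul(2, s), Pow(Mul(2, s), -1)) = Mul(Mul(2, s), Mul(Rational(1, 2), Pow(s, -1))) = 1)
Function('X')(O, j) = Add(-264, Mul(-66, O)) (Function('X')(O, j) = Mul(Add(4, O), Add(-31, -35)) = Mul(Add(4, O), -66) = Add(-264, Mul(-66, O)))
Pow(Add(2115, Function('X')(Add(-19, -1), Function('k')(7))), Rational(1, 2)) = Pow(Add(2115, Add(-264, Mul(-66, Add(-19, -1)))), Rational(1, 2)) = Pow(Add(2115, Add(-264, Mul(-66, -20))), Rational(1, 2)) = Pow(Add(2115, Add(-264, 1320)), Rational(1, 2)) = Pow(Add(2115, 1056), Rational(1, 2)) = Pow(3171, Rational(1, 2))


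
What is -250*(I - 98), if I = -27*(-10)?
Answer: -43000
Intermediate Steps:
I = 270
-250*(I - 98) = -250*(270 - 98) = -250*172 = -43000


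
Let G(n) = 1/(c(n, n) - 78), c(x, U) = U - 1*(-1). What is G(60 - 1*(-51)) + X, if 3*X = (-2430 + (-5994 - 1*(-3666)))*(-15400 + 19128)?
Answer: -201028671/34 ≈ -5.9126e+6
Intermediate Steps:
c(x, U) = 1 + U (c(x, U) = U + 1 = 1 + U)
X = -5912608 (X = ((-2430 + (-5994 - 1*(-3666)))*(-15400 + 19128))/3 = ((-2430 + (-5994 + 3666))*3728)/3 = ((-2430 - 2328)*3728)/3 = (-4758*3728)/3 = (⅓)*(-17737824) = -5912608)
G(n) = 1/(-77 + n) (G(n) = 1/((1 + n) - 78) = 1/(-77 + n))
G(60 - 1*(-51)) + X = 1/(-77 + (60 - 1*(-51))) - 5912608 = 1/(-77 + (60 + 51)) - 5912608 = 1/(-77 + 111) - 5912608 = 1/34 - 5912608 = -201028671/34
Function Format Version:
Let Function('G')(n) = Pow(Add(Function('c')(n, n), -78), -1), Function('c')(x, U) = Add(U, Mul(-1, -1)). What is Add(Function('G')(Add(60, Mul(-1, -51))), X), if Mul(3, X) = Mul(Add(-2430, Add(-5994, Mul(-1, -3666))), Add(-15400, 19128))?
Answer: Rational(-201028671, 34) ≈ -5.9126e+6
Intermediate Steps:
Function('c')(x, U) = Add(1, U) (Function('c')(x, U) = Add(U, 1) = Add(1, U))
X = -5912608 (X = Mul(Rational(1, 3), Mul(Add(-2430, Add(-5994, Mul(-1, -3666))), Add(-15400, 19128))) = Mul(Rational(1, 3), Mul(Add(-2430, Add(-5994, 3666)), 3728)) = Mul(Rational(1, 3), Mul(Add(-2430, -2328), 3728)) = Mul(Rational(1, 3), Mul(-4758, 3728)) = Mul(Rational(1, 3), -17737824) = -5912608)
Function('G')(n) = Pow(Add(-77, n), -1) (Function('G')(n) = Pow(Add(Add(1, n), -78), -1) = Pow(Add(-77, n), -1))
Add(Function('G')(Add(60, Mul(-1, -51))), X) = Add(Pow(Add(-77, Add(60, Mul(-1, -51))), -1), -5912608) = Add(Pow(Add(-77, Add(60, 51)), -1), -5912608) = Add(Pow(Add(-77, 111), -1), -5912608) = Add(Pow(34, -1), -5912608) = Add(Rational(1, 34), -5912608) = Rational(-201028671, 34)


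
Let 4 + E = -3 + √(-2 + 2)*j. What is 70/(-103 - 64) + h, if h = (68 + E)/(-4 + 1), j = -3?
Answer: -10397/501 ≈ -20.753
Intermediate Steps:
E = -7 (E = -4 + (-3 + √(-2 + 2)*(-3)) = -4 + (-3 + √0*(-3)) = -4 + (-3 + 0*(-3)) = -4 + (-3 + 0) = -4 - 3 = -7)
h = -61/3 (h = (68 - 7)/(-4 + 1) = 61/(-3) = 61*(-⅓) = -61/3 ≈ -20.333)
70/(-103 - 64) + h = 70/(-103 - 64) - 61/3 = 70/(-167) - 61/3 = 70*(-1/167) - 61/3 = -70/167 - 61/3 = -10397/501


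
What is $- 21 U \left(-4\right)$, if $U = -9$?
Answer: $-756$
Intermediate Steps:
$- 21 U \left(-4\right) = \left(-21\right) \left(-9\right) \left(-4\right) = 189 \left(-4\right) = -756$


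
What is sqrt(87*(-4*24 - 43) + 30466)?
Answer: sqrt(18373) ≈ 135.55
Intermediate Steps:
sqrt(87*(-4*24 - 43) + 30466) = sqrt(87*(-96 - 43) + 30466) = sqrt(87*(-139) + 30466) = sqrt(-12093 + 30466) = sqrt(18373)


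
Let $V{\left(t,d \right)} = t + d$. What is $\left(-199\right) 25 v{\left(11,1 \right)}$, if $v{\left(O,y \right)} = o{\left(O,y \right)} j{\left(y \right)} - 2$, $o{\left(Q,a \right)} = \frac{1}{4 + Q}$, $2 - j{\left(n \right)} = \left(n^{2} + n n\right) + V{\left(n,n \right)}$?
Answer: $\frac{31840}{3} \approx 10613.0$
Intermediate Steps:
$V{\left(t,d \right)} = d + t$
$j{\left(n \right)} = 2 - 2 n - 2 n^{2}$ ($j{\left(n \right)} = 2 - \left(\left(n^{2} + n n\right) + \left(n + n\right)\right) = 2 - \left(\left(n^{2} + n^{2}\right) + 2 n\right) = 2 - \left(2 n^{2} + 2 n\right) = 2 - \left(2 n + 2 n^{2}\right) = 2 - 2 n - 2 n^{2}$)
$v{\left(O,y \right)} = -2 + \frac{2 - 2 y - 2 y^{2}}{4 + O}$ ($v{\left(O,y \right)} = \frac{2 - 2 y - 2 y^{2}}{4 + O} - 2 = -2 + \frac{2 - 2 y - 2 y^{2}}{4 + O}$)
$\left(-199\right) 25 v{\left(11,1 \right)} = \left(-199\right) 25 \frac{2 \left(-3 - 11 - 1 - 1^{2}\right)}{4 + 11} = - 4975 \frac{2 \left(-3 - 11 - 1 - 1\right)}{15} = - 4975 \cdot 2 \cdot \frac{1}{15} \left(-3 - 11 - 1 - 1\right) = - 4975 \cdot 2 \cdot \frac{1}{15} \left(-16\right) = \left(-4975\right) \left(- \frac{32}{15}\right) = \frac{31840}{3}$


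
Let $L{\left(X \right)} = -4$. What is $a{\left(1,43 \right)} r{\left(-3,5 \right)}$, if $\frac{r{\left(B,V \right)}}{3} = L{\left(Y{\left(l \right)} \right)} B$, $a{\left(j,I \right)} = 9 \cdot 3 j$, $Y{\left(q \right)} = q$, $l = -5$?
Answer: $972$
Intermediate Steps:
$a{\left(j,I \right)} = 27 j$
$r{\left(B,V \right)} = - 12 B$ ($r{\left(B,V \right)} = 3 \left(- 4 B\right) = - 12 B$)
$a{\left(1,43 \right)} r{\left(-3,5 \right)} = 27 \cdot 1 \left(\left(-12\right) \left(-3\right)\right) = 27 \cdot 36 = 972$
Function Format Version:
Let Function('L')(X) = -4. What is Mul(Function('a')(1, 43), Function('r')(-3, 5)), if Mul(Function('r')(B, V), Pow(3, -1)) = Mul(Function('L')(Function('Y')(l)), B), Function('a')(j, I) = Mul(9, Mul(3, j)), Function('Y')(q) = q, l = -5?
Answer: 972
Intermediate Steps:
Function('a')(j, I) = Mul(27, j)
Function('r')(B, V) = Mul(-12, B) (Function('r')(B, V) = Mul(3, Mul(-4, B)) = Mul(-12, B))
Mul(Function('a')(1, 43), Function('r')(-3, 5)) = Mul(Mul(27, 1), Mul(-12, -3)) = Mul(27, 36) = 972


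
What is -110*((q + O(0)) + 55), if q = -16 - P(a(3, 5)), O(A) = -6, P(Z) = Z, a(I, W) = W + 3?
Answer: -2750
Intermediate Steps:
a(I, W) = 3 + W
q = -24 (q = -16 - (3 + 5) = -16 - 1*8 = -16 - 8 = -24)
-110*((q + O(0)) + 55) = -110*((-24 - 6) + 55) = -110*(-30 + 55) = -110*25 = -2750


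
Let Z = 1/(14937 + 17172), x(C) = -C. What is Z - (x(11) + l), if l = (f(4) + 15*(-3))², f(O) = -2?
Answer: -70575581/32109 ≈ -2198.0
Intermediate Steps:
l = 2209 (l = (-2 + 15*(-3))² = (-2 - 45)² = (-47)² = 2209)
Z = 1/32109 ≈ 3.1144e-5
Z - (x(11) + l) = 1/32109 - (-1*11 + 2209) = 1/32109 - (-11 + 2209) = 1/32109 - 1*2198 = 1/32109 - 2198 = -70575581/32109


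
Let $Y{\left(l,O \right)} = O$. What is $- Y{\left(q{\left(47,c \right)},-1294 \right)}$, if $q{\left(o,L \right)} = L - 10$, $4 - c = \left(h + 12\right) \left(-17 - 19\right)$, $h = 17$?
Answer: $1294$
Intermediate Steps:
$c = 1048$ ($c = 4 - \left(17 + 12\right) \left(-17 - 19\right) = 4 - 29 \left(-36\right) = 4 - -1044 = 4 + 1044 = 1048$)
$q{\left(o,L \right)} = -10 + L$
$- Y{\left(q{\left(47,c \right)},-1294 \right)} = \left(-1\right) \left(-1294\right) = 1294$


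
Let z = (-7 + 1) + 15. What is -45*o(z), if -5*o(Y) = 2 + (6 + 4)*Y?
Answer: 828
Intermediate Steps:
z = 9 (z = -6 + 15 = 9)
o(Y) = -2/5 - 2*Y (o(Y) = -(2 + (6 + 4)*Y)/5 = -(2 + 10*Y)/5 = -2/5 - 2*Y)
-45*o(z) = -45*(-2/5 - 2*9) = -45*(-2/5 - 18) = -45*(-92/5) = 828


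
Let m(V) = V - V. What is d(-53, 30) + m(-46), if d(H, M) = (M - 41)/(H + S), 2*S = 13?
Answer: 22/93 ≈ 0.23656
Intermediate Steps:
S = 13/2 (S = (½)*13 = 13/2 ≈ 6.5000)
m(V) = 0
d(H, M) = (-41 + M)/(13/2 + H) (d(H, M) = (M - 41)/(H + 13/2) = (-41 + M)/(13/2 + H))
d(-53, 30) + m(-46) = 2*(-41 + 30)/(13 + 2*(-53)) + 0 = 2*(-11)/(13 - 106) + 0 = 2*(-11)/(-93) + 0 = 2*(-1/93)*(-11) + 0 = 22/93 + 0 = 22/93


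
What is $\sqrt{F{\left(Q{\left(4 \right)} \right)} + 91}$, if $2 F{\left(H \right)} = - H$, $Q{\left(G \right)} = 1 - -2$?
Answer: $\frac{\sqrt{358}}{2} \approx 9.4604$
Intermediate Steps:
$Q{\left(G \right)} = 3$ ($Q{\left(G \right)} = 1 + 2 = 3$)
$F{\left(H \right)} = - \frac{H}{2}$ ($F{\left(H \right)} = \frac{\left(-1\right) H}{2} = - \frac{H}{2}$)
$\sqrt{F{\left(Q{\left(4 \right)} \right)} + 91} = \sqrt{\left(- \frac{1}{2}\right) 3 + 91} = \sqrt{- \frac{3}{2} + 91} = \sqrt{\frac{179}{2}} = \frac{\sqrt{358}}{2}$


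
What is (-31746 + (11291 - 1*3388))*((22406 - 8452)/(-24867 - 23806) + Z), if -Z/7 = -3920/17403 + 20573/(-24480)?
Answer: -1182102773292200969/6911978747040 ≈ -1.7102e+5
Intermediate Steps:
Z = 1059318211/142008480 (Z = -7*(-3920/17403 + 20573/(-24480)) = -7*(-3920*1/17403 + 20573*(-1/24480)) = -7*(-3920/17403 - 20573/24480) = -7*(-151331173/142008480) = 1059318211/142008480 ≈ 7.4595)
(-31746 + (11291 - 1*3388))*((22406 - 8452)/(-24867 - 23806) + Z) = (-31746 + (11291 - 1*3388))*((22406 - 8452)/(-24867 - 23806) + 1059318211/142008480) = (-31746 + (11291 - 3388))*(13954/(-48673) + 1059318211/142008480) = (-31746 + 7903)*(13954*(-1/48673) + 1059318211/142008480) = -23843*(-13954/48673 + 1059318211/142008480) = -23843*49578608954083/6911978747040 = -1182102773292200969/6911978747040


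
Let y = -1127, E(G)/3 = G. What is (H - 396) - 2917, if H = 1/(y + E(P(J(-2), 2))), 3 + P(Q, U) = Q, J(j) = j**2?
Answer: -3723813/1124 ≈ -3313.0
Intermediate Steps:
P(Q, U) = -3 + Q
E(G) = 3*G
H = -1/1124 (H = 1/(-1127 + 3*(-3 + (-2)**2)) = 1/(-1127 + 3*(-3 + 4)) = 1/(-1127 + 3*1) = 1/(-1127 + 3) = 1/(-1124) = -1/1124 ≈ -0.00088968)
(H - 396) - 2917 = (-1/1124 - 396) - 2917 = -445105/1124 - 2917 = -3723813/1124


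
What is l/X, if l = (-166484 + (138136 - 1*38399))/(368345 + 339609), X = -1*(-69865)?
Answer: -66747/49461206210 ≈ -1.3495e-6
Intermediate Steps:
X = 69865
l = -66747/707954 (l = (-166484 + (138136 - 38399))/707954 = (-166484 + 99737)*(1/707954) = -66747*1/707954 = -66747/707954 ≈ -0.094282)
l/X = -66747/707954/69865 = -66747/707954*1/69865 = -66747/49461206210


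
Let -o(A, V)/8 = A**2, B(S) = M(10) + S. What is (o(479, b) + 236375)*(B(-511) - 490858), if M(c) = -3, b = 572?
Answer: 785779007916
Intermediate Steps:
B(S) = -3 + S
o(A, V) = -8*A**2
(o(479, b) + 236375)*(B(-511) - 490858) = (-8*479**2 + 236375)*((-3 - 511) - 490858) = (-8*229441 + 236375)*(-514 - 490858) = (-1835528 + 236375)*(-491372) = -1599153*(-491372) = 785779007916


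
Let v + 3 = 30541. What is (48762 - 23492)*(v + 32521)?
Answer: 1593500930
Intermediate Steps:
v = 30538 (v = -3 + 30541 = 30538)
(48762 - 23492)*(v + 32521) = (48762 - 23492)*(30538 + 32521) = 25270*63059 = 1593500930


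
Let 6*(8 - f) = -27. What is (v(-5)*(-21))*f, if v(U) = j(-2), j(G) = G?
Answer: 525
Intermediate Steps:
f = 25/2 (f = 8 - ⅙*(-27) = 8 + 9/2 = 25/2 ≈ 12.500)
v(U) = -2
(v(-5)*(-21))*f = -2*(-21)*(25/2) = 42*(25/2) = 525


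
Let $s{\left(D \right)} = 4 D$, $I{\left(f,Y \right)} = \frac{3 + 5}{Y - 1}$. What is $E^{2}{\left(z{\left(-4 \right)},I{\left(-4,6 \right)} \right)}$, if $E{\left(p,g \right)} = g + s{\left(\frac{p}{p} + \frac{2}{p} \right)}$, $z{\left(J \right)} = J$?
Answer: $\frac{324}{25} \approx 12.96$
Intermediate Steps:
$I{\left(f,Y \right)} = \frac{8}{-1 + Y}$
$E{\left(p,g \right)} = 4 + g + \frac{8}{p}$ ($E{\left(p,g \right)} = g + 4 \left(\frac{p}{p} + \frac{2}{p}\right) = g + 4 \left(1 + \frac{2}{p}\right) = g + \left(4 + \frac{8}{p}\right) = 4 + g + \frac{8}{p}$)
$E^{2}{\left(z{\left(-4 \right)},I{\left(-4,6 \right)} \right)} = \left(4 + \frac{8}{-1 + 6} + \frac{8}{-4}\right)^{2} = \left(4 + \frac{8}{5} + 8 \left(- \frac{1}{4}\right)\right)^{2} = \left(4 + 8 \cdot \frac{1}{5} - 2\right)^{2} = \left(4 + \frac{8}{5} - 2\right)^{2} = \left(\frac{18}{5}\right)^{2} = \frac{324}{25}$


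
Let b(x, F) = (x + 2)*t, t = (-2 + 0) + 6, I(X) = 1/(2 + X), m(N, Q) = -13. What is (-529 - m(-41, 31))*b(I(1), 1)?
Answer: -4816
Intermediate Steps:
t = 4 (t = -2 + 6 = 4)
b(x, F) = 8 + 4*x (b(x, F) = (x + 2)*4 = (2 + x)*4 = 8 + 4*x)
(-529 - m(-41, 31))*b(I(1), 1) = (-529 - 1*(-13))*(8 + 4/(2 + 1)) = (-529 + 13)*(8 + 4/3) = -516*(8 + 4*(⅓)) = -516*(8 + 4/3) = -516*28/3 = -4816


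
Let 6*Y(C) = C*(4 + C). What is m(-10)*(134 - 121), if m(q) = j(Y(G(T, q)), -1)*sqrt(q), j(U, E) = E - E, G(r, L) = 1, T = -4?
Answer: 0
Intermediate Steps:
Y(C) = C*(4 + C)/6 (Y(C) = (C*(4 + C))/6 = C*(4 + C)/6)
j(U, E) = 0
m(q) = 0 (m(q) = 0*sqrt(q) = 0)
m(-10)*(134 - 121) = 0*(134 - 121) = 0*13 = 0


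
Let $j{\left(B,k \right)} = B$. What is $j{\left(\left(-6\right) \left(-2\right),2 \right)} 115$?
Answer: $1380$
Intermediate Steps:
$j{\left(\left(-6\right) \left(-2\right),2 \right)} 115 = \left(-6\right) \left(-2\right) 115 = 12 \cdot 115 = 1380$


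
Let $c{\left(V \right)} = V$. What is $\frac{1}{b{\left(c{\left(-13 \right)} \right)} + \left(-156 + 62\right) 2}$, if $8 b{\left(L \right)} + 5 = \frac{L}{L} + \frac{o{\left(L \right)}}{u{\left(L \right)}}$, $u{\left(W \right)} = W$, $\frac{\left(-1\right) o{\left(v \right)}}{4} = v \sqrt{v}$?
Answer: $- \frac{29}{5467} + \frac{i \sqrt{13}}{71071} \approx -0.0053046 + 5.0732 \cdot 10^{-5} i$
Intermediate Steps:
$o{\left(v \right)} = - 4 v^{\frac{3}{2}}$ ($o{\left(v \right)} = - 4 v \sqrt{v} = - 4 v^{\frac{3}{2}}$)
$b{\left(L \right)} = - \frac{1}{2} - \frac{\sqrt{L}}{2}$ ($b{\left(L \right)} = - \frac{5}{8} + \frac{\frac{L}{L} + \frac{\left(-4\right) L^{\frac{3}{2}}}{L}}{8} = - \frac{5}{8} + \frac{1 - 4 \sqrt{L}}{8} = - \frac{5}{8} - \left(- \frac{1}{8} + \frac{\sqrt{L}}{2}\right) = - \frac{1}{2} - \frac{\sqrt{L}}{2}$)
$\frac{1}{b{\left(c{\left(-13 \right)} \right)} + \left(-156 + 62\right) 2} = \frac{1}{\left(- \frac{1}{2} - \frac{\sqrt{-13}}{2}\right) + \left(-156 + 62\right) 2} = \frac{1}{\left(- \frac{1}{2} - \frac{i \sqrt{13}}{2}\right) - 188} = \frac{1}{- \frac{377}{2} - \frac{i \sqrt{13}}{2}}$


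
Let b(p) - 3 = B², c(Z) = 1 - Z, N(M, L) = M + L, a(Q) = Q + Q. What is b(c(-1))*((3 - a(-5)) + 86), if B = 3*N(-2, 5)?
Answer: 8316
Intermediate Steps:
a(Q) = 2*Q
N(M, L) = L + M
B = 9 (B = 3*(5 - 2) = 3*3 = 9)
b(p) = 84 (b(p) = 3 + 9² = 3 + 81 = 84)
b(c(-1))*((3 - a(-5)) + 86) = 84*((3 - 2*(-5)) + 86) = 84*((3 - 1*(-10)) + 86) = 84*((3 + 10) + 86) = 84*(13 + 86) = 84*99 = 8316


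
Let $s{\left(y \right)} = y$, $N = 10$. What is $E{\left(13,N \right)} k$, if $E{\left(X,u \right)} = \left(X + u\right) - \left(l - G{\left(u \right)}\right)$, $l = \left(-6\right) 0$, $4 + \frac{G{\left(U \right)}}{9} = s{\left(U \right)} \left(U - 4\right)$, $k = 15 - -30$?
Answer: $23715$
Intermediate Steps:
$k = 45$ ($k = 15 + 30 = 45$)
$G{\left(U \right)} = -36 + 9 U \left(-4 + U\right)$ ($G{\left(U \right)} = -36 + 9 U \left(U - 4\right) = -36 + 9 U \left(-4 + U\right)$)
$l = 0$
$E{\left(X,u \right)} = -36 + X - 35 u + 9 u^{2}$ ($E{\left(X,u \right)} = \left(X + u\right) - \left(36 - 9 u^{2} + 36 u\right) = -36 + X - 35 u + 9 u^{2}$)
$E{\left(13,N \right)} k = \left(-36 + 13 - 350 + 9 \cdot 10^{2}\right) 45 = \left(-36 + 13 - 350 + 9 \cdot 100\right) 45 = \left(-36 + 13 - 350 + 900\right) 45 = 527 \cdot 45 = 23715$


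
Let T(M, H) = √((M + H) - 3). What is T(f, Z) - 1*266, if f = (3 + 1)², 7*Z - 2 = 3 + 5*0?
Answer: -266 + 4*√42/7 ≈ -262.30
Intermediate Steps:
Z = 5/7 (Z = 2/7 + (3 + 5*0)/7 = 2/7 + (3 + 0)/7 = 2/7 + (⅐)*3 = 2/7 + 3/7 = 5/7 ≈ 0.71429)
f = 16 (f = 4² = 16)
T(M, H) = √(-3 + H + M) (T(M, H) = √((H + M) - 3) = √(-3 + H + M))
T(f, Z) - 1*266 = √(-3 + 5/7 + 16) - 1*266 = √(96/7) - 266 = 4*√42/7 - 266 = -266 + 4*√42/7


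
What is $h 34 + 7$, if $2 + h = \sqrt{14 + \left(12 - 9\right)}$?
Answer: $-61 + 34 \sqrt{17} \approx 79.186$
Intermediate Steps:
$h = -2 + \sqrt{17}$ ($h = -2 + \sqrt{14 + \left(12 - 9\right)} = -2 + \sqrt{14 + 3} = -2 + \sqrt{17} \approx 2.1231$)
$h 34 + 7 = \left(-2 + \sqrt{17}\right) 34 + 7 = \left(-68 + 34 \sqrt{17}\right) + 7 = -61 + 34 \sqrt{17}$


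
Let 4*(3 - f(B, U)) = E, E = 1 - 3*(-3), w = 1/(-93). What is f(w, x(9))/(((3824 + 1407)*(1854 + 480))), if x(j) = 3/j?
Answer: 1/24418308 ≈ 4.0953e-8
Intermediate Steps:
w = -1/93 ≈ -0.010753
E = 10 (E = 1 + 9 = 10)
f(B, U) = ½ (f(B, U) = 3 - ¼*10 = 3 - 5/2 = ½)
f(w, x(9))/(((3824 + 1407)*(1854 + 480))) = 1/(2*(((3824 + 1407)*(1854 + 480)))) = 1/(2*((5231*2334))) = (½)/12209154 = (½)*(1/12209154) = 1/24418308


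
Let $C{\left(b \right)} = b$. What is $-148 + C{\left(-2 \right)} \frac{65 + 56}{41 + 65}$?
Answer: $- \frac{7965}{53} \approx -150.28$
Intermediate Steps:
$-148 + C{\left(-2 \right)} \frac{65 + 56}{41 + 65} = -148 - 2 \frac{65 + 56}{41 + 65} = -148 - 2 \cdot \frac{121}{106} = -148 - 2 \cdot 121 \cdot \frac{1}{106} = -148 - \frac{121}{53} = - \frac{7965}{53}$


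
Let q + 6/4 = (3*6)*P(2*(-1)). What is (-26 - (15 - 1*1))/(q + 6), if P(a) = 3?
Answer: -80/117 ≈ -0.68376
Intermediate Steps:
q = 105/2 (q = -3/2 + (3*6)*3 = -3/2 + 18*3 = -3/2 + 54 = 105/2 ≈ 52.500)
(-26 - (15 - 1*1))/(q + 6) = (-26 - (15 - 1*1))/(105/2 + 6) = (-26 - (15 - 1))/(117/2) = 2*(-26 - 1*14)/117 = 2*(-26 - 14)/117 = (2/117)*(-40) = -80/117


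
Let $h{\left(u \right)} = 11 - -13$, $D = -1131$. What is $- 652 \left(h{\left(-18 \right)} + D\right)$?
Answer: $721764$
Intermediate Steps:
$h{\left(u \right)} = 24$ ($h{\left(u \right)} = 11 + 13 = 24$)
$- 652 \left(h{\left(-18 \right)} + D\right) = - 652 \left(24 - 1131\right) = \left(-652\right) \left(-1107\right) = 721764$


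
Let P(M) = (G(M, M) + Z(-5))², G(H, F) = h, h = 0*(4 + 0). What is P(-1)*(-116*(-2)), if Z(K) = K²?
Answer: 145000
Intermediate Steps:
h = 0 (h = 0*4 = 0)
G(H, F) = 0
P(M) = 625 (P(M) = (0 + (-5)²)² = (0 + 25)² = 25² = 625)
P(-1)*(-116*(-2)) = 625*(-116*(-2)) = 625*232 = 145000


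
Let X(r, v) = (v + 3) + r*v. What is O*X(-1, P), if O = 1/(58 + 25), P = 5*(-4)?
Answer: 3/83 ≈ 0.036145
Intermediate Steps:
P = -20
X(r, v) = 3 + v + r*v (X(r, v) = (3 + v) + r*v = 3 + v + r*v)
O = 1/83 ≈ 0.012048
O*X(-1, P) = (3 - 20 - 1*(-20))/83 = (3 - 20 + 20)/83 = (1/83)*3 = 3/83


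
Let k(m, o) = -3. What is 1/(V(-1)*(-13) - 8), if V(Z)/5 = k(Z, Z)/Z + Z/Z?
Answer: -1/268 ≈ -0.0037313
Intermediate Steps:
V(Z) = 5 - 15/Z (V(Z) = 5*(-3/Z + Z/Z) = 5*(-3/Z + 1) = 5*(1 - 3/Z) = 5 - 15/Z)
1/(V(-1)*(-13) - 8) = 1/((5 - 15/(-1))*(-13) - 8) = 1/((5 - 15*(-1))*(-13) - 8) = 1/((5 + 15)*(-13) - 8) = 1/(20*(-13) - 8) = 1/(-260 - 8) = 1/(-268) = -1/268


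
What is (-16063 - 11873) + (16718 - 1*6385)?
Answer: -17603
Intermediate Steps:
(-16063 - 11873) + (16718 - 1*6385) = -27936 + (16718 - 6385) = -27936 + 10333 = -17603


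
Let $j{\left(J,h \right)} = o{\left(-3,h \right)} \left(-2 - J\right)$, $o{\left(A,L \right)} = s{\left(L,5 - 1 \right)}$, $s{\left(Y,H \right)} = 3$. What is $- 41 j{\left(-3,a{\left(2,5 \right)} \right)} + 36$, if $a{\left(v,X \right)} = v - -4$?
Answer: $-87$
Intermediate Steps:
$a{\left(v,X \right)} = 4 + v$ ($a{\left(v,X \right)} = v + 4 = 4 + v$)
$o{\left(A,L \right)} = 3$
$j{\left(J,h \right)} = -6 - 3 J$ ($j{\left(J,h \right)} = 3 \left(-2 - J\right) = -6 - 3 J$)
$- 41 j{\left(-3,a{\left(2,5 \right)} \right)} + 36 = - 41 \left(-6 - -9\right) + 36 = - 41 \left(-6 + 9\right) + 36 = \left(-41\right) 3 + 36 = -123 + 36 = -87$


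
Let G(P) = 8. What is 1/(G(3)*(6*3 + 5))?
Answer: 1/184 ≈ 0.0054348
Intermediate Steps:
1/(G(3)*(6*3 + 5)) = 1/(8*(6*3 + 5)) = 1/(8*(18 + 5)) = 1/(8*23) = 1/184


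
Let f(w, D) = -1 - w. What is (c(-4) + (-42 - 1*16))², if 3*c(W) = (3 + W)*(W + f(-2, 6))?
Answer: 3249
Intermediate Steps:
c(W) = (1 + W)*(3 + W)/3 (c(W) = ((3 + W)*(W + (-1 - 1*(-2))))/3 = ((3 + W)*(W + (-1 + 2)))/3 = ((3 + W)*(W + 1))/3 = ((3 + W)*(1 + W))/3 = ((1 + W)*(3 + W))/3 = (1 + W)*(3 + W)/3)
(c(-4) + (-42 - 1*16))² = ((1 + (⅓)*(-4)² + (4/3)*(-4)) + (-42 - 1*16))² = ((1 + (⅓)*16 - 16/3) + (-42 - 16))² = ((1 + 16/3 - 16/3) - 58)² = (1 - 58)² = (-57)² = 3249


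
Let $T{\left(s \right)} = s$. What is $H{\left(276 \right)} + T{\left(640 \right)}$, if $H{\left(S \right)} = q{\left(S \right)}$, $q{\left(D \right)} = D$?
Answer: $916$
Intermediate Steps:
$H{\left(S \right)} = S$
$H{\left(276 \right)} + T{\left(640 \right)} = 276 + 640 = 916$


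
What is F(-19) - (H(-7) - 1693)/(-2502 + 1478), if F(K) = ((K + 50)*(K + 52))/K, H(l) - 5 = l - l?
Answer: -134953/2432 ≈ -55.491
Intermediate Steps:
H(l) = 5 (H(l) = 5 + (l - l) = 5 + 0 = 5)
F(K) = (50 + K)*(52 + K)/K (F(K) = ((50 + K)*(52 + K))/K = (50 + K)*(52 + K)/K)
F(-19) - (H(-7) - 1693)/(-2502 + 1478) = (102 - 19 + 2600/(-19)) - (5 - 1693)/(-2502 + 1478) = (102 - 19 + 2600*(-1/19)) - (-1688)/(-1024) = (102 - 19 - 2600/19) - (-1688)*(-1)/1024 = -1023/19 - 1*211/128 = -1023/19 - 211/128 = -134953/2432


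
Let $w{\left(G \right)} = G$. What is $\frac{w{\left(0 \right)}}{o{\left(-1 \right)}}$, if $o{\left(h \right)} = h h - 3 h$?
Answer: $0$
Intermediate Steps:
$o{\left(h \right)} = h^{2} - 3 h$
$\frac{w{\left(0 \right)}}{o{\left(-1 \right)}} = \frac{0}{\left(-1\right) \left(-3 - 1\right)} = \frac{0}{\left(-1\right) \left(-4\right)} = \frac{0}{4} = 0 \cdot \frac{1}{4} = 0$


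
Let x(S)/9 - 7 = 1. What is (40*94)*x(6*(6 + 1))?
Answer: 270720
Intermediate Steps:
x(S) = 72 (x(S) = 63 + 9*1 = 63 + 9 = 72)
(40*94)*x(6*(6 + 1)) = (40*94)*72 = 3760*72 = 270720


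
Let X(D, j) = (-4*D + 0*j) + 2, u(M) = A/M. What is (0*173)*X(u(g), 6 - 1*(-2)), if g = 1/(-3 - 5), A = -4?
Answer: 0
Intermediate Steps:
g = -⅛ (g = 1/(-8) = -⅛ ≈ -0.12500)
u(M) = -4/M
X(D, j) = 2 - 4*D (X(D, j) = (-4*D + 0) + 2 = -4*D + 2 = 2 - 4*D)
(0*173)*X(u(g), 6 - 1*(-2)) = (0*173)*(2 - (-16)/(-⅛)) = 0*(2 - (-16)*(-8)) = 0*(2 - 4*32) = 0*(2 - 128) = 0*(-126) = 0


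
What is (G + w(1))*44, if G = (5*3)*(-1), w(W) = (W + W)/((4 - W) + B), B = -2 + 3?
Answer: -638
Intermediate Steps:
B = 1
w(W) = 2*W/(5 - W) (w(W) = (W + W)/((4 - W) + 1) = (2*W)/(5 - W) = 2*W/(5 - W))
G = -15 (G = 15*(-1) = -15)
(G + w(1))*44 = (-15 + 2*1/(5 - 1*1))*44 = (-15 + 2*1/(5 - 1))*44 = (-15 + 2*1/4)*44 = (-15 + 2*1*(¼))*44 = (-15 + ½)*44 = -29/2*44 = -638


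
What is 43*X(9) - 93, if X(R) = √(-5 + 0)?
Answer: -93 + 43*I*√5 ≈ -93.0 + 96.151*I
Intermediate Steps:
X(R) = I*√5 (X(R) = √(-5) = I*√5)
43*X(9) - 93 = 43*(I*√5) - 93 = 43*I*√5 - 93 = -93 + 43*I*√5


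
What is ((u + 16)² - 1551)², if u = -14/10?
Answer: 1118634916/625 ≈ 1.7898e+6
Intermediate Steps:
u = -7/5 (u = -14*⅒ = -7/5 ≈ -1.4000)
((u + 16)² - 1551)² = ((-7/5 + 16)² - 1551)² = ((73/5)² - 1551)² = (5329/25 - 1551)² = (-33446/25)² = 1118634916/625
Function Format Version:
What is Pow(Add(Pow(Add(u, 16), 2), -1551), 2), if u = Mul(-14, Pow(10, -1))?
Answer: Rational(1118634916, 625) ≈ 1.7898e+6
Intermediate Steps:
u = Rational(-7, 5) (u = Mul(-14, Rational(1, 10)) = Rational(-7, 5) ≈ -1.4000)
Pow(Add(Pow(Add(u, 16), 2), -1551), 2) = Pow(Add(Pow(Add(Rational(-7, 5), 16), 2), -1551), 2) = Pow(Add(Pow(Rational(73, 5), 2), -1551), 2) = Pow(Add(Rational(5329, 25), -1551), 2) = Pow(Rational(-33446, 25), 2) = Rational(1118634916, 625)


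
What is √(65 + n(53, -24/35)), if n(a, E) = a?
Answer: √118 ≈ 10.863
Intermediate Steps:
√(65 + n(53, -24/35)) = √(65 + 53) = √118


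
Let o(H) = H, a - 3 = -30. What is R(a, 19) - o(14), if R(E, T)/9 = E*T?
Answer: -4631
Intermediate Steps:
a = -27 (a = 3 - 30 = -27)
R(E, T) = 9*E*T (R(E, T) = 9*(E*T) = 9*E*T)
R(a, 19) - o(14) = 9*(-27)*19 - 1*14 = -4617 - 14 = -4631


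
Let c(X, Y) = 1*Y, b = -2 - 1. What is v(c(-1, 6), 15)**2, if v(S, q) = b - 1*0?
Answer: 9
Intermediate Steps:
b = -3
c(X, Y) = Y
v(S, q) = -3 (v(S, q) = -3 - 1*0 = -3 + 0 = -3)
v(c(-1, 6), 15)**2 = (-3)**2 = 9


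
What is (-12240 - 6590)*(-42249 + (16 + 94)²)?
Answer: 567705670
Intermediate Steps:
(-12240 - 6590)*(-42249 + (16 + 94)²) = -18830*(-42249 + 110²) = -18830*(-42249 + 12100) = -18830*(-30149) = 567705670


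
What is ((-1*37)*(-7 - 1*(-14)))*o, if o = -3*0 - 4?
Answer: 1036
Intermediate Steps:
o = -4 (o = 0 - 4 = -4)
((-1*37)*(-7 - 1*(-14)))*o = ((-1*37)*(-7 - 1*(-14)))*(-4) = -37*(-7 + 14)*(-4) = -37*7*(-4) = -259*(-4) = 1036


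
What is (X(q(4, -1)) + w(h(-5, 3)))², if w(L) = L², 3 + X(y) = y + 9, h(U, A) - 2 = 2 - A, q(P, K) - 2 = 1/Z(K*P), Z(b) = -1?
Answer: 64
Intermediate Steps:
q(P, K) = 1 (q(P, K) = 2 + 1/(-1) = 2 - 1 = 1)
h(U, A) = 4 - A (h(U, A) = 2 + (2 - A) = 4 - A)
X(y) = 6 + y (X(y) = -3 + (y + 9) = -3 + (9 + y) = 6 + y)
(X(q(4, -1)) + w(h(-5, 3)))² = ((6 + 1) + (4 - 1*3)²)² = (7 + (4 - 3)²)² = (7 + 1²)² = (7 + 1)² = 8² = 64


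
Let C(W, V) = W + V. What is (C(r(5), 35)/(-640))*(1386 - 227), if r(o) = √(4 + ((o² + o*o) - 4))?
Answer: -8113/128 - 1159*√2/128 ≈ -76.188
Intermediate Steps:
r(o) = √2*√(o²) (r(o) = √(4 + ((o² + o²) - 4)) = √(4 + (2*o² - 4)) = √(4 + (-4 + 2*o²)) = √(2*o²) = √2*√(o²))
C(W, V) = V + W
(C(r(5), 35)/(-640))*(1386 - 227) = ((35 + √2*√(5²))/(-640))*(1386 - 227) = ((35 + √2*√25)*(-1/640))*1159 = ((35 + √2*5)*(-1/640))*1159 = ((35 + 5*√2)*(-1/640))*1159 = (-7/128 - √2/128)*1159 = -8113/128 - 1159*√2/128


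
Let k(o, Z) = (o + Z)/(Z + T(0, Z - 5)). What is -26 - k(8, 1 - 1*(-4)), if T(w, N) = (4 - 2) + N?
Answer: -195/7 ≈ -27.857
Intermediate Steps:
T(w, N) = 2 + N
k(o, Z) = (Z + o)/(-3 + 2*Z) (k(o, Z) = (o + Z)/(Z + (2 + (Z - 5))) = (Z + o)/(Z + (2 + (-5 + Z))) = (Z + o)/(Z + (-3 + Z)) = (Z + o)/(-3 + 2*Z))
-26 - k(8, 1 - 1*(-4)) = -26 - ((1 - 1*(-4)) + 8)/(-3 + 2*(1 - 1*(-4))) = -26 - ((1 + 4) + 8)/(-3 + 2*(1 + 4)) = -26 - (5 + 8)/(-3 + 2*5) = -26 - 13/(-3 + 10) = -26 - 13/7 = -195/7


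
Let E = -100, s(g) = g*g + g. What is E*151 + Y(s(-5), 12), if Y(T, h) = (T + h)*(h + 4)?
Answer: -14588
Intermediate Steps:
s(g) = g + g**2 (s(g) = g**2 + g = g + g**2)
Y(T, h) = (4 + h)*(T + h) (Y(T, h) = (T + h)*(4 + h) = (4 + h)*(T + h))
E*151 + Y(s(-5), 12) = -100*151 + (12**2 + 4*(-5*(1 - 5)) + 4*12 - 5*(1 - 5)*12) = -15100 + (144 + 4*(-5*(-4)) + 48 - 5*(-4)*12) = -15100 + (144 + 4*20 + 48 + 20*12) = -15100 + (144 + 80 + 48 + 240) = -15100 + 512 = -14588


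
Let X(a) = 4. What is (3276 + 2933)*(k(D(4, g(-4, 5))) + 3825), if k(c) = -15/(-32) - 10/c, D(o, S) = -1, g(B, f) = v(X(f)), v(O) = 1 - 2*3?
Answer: 762061615/32 ≈ 2.3814e+7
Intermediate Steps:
v(O) = -5 (v(O) = 1 - 6 = -5)
g(B, f) = -5
k(c) = 15/32 - 10/c (k(c) = -15*(-1/32) - 10/c = 15/32 - 10/c)
(3276 + 2933)*(k(D(4, g(-4, 5))) + 3825) = (3276 + 2933)*((15/32 - 10/(-1)) + 3825) = 6209*((15/32 - 10*(-1)) + 3825) = 6209*((15/32 + 10) + 3825) = 6209*(335/32 + 3825) = 6209*(122735/32) = 762061615/32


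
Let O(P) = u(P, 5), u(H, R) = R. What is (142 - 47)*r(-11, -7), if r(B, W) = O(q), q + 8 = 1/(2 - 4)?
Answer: 475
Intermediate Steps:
q = -17/2 (q = -8 + 1/(2 - 4) = -8 + 1/(-2) = -8 - 1/2 = -17/2 ≈ -8.5000)
O(P) = 5
r(B, W) = 5
(142 - 47)*r(-11, -7) = (142 - 47)*5 = 95*5 = 475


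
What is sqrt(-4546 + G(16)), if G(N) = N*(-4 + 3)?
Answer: I*sqrt(4562) ≈ 67.543*I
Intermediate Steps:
G(N) = -N (G(N) = N*(-1) = -N)
sqrt(-4546 + G(16)) = sqrt(-4546 - 1*16) = sqrt(-4546 - 16) = sqrt(-4562) = I*sqrt(4562)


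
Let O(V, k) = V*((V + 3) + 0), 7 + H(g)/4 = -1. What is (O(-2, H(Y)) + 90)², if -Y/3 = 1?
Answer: 7744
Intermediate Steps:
Y = -3 (Y = -3*1 = -3)
H(g) = -32 (H(g) = -28 + 4*(-1) = -28 - 4 = -32)
O(V, k) = V*(3 + V) (O(V, k) = V*((3 + V) + 0) = V*(3 + V))
(O(-2, H(Y)) + 90)² = (-2*(3 - 2) + 90)² = (-2*1 + 90)² = (-2 + 90)² = 88² = 7744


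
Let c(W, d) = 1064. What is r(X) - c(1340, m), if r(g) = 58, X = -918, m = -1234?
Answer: -1006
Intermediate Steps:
r(X) - c(1340, m) = 58 - 1*1064 = 58 - 1064 = -1006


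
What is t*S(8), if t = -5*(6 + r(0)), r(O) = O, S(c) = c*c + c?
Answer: -2160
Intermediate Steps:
S(c) = c + c² (S(c) = c² + c = c + c²)
t = -30 (t = -5*(6 + 0) = -5*6 = -30)
t*S(8) = -240*(1 + 8) = -240*9 = -30*72 = -2160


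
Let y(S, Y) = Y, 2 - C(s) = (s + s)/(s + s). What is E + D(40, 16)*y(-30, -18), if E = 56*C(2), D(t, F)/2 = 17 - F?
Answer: 20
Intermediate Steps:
C(s) = 1 (C(s) = 2 - (s + s)/(s + s) = 2 - 2*s/(2*s) = 2 - 2*s*1/(2*s) = 2 - 1*1 = 2 - 1 = 1)
D(t, F) = 34 - 2*F (D(t, F) = 2*(17 - F) = 34 - 2*F)
E = 56 (E = 56*1 = 56)
E + D(40, 16)*y(-30, -18) = 56 + (34 - 2*16)*(-18) = 56 + (34 - 32)*(-18) = 56 + 2*(-18) = 56 - 36 = 20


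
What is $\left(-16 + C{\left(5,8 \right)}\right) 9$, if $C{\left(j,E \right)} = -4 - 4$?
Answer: $-216$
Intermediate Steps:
$C{\left(j,E \right)} = -8$
$\left(-16 + C{\left(5,8 \right)}\right) 9 = \left(-16 - 8\right) 9 = \left(-24\right) 9 = -216$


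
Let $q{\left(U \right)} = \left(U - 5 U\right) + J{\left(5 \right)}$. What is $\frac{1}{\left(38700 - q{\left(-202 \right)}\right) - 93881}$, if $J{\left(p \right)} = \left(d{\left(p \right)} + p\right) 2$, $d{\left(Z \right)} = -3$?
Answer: $- \frac{1}{55993} \approx -1.7859 \cdot 10^{-5}$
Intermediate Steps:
$J{\left(p \right)} = -6 + 2 p$ ($J{\left(p \right)} = \left(-3 + p\right) 2 = -6 + 2 p$)
$q{\left(U \right)} = 4 - 4 U$ ($q{\left(U \right)} = \left(U - 5 U\right) + \left(-6 + 2 \cdot 5\right) = - 4 U + \left(-6 + 10\right) = - 4 U + 4 = 4 - 4 U$)
$\frac{1}{\left(38700 - q{\left(-202 \right)}\right) - 93881} = \frac{1}{\left(38700 - \left(4 - -808\right)\right) - 93881} = \frac{1}{\left(38700 - \left(4 + 808\right)\right) - 93881} = \frac{1}{\left(38700 - 812\right) - 93881} = \frac{1}{37888 - 93881} = \frac{1}{-55993} = - \frac{1}{55993}$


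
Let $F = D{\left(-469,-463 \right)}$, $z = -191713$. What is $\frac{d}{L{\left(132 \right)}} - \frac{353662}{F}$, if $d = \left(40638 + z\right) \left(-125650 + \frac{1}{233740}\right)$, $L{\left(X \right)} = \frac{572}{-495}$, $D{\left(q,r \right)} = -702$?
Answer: $- \frac{1078187756460281423}{65634192} \approx -1.6427 \cdot 10^{10}$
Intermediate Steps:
$L{\left(X \right)} = - \frac{52}{45}$ ($L{\left(X \right)} = 572 \left(- \frac{1}{495}\right) = - \frac{52}{45}$)
$F = -702$
$d = \frac{887397357634785}{46748}$ ($d = \left(40638 - 191713\right) \left(-125650 + \frac{1}{233740}\right) = - 151075 \left(-125650 + \frac{1}{233740}\right) = \left(-151075\right) \left(- \frac{29369430999}{233740}\right) = \frac{887397357634785}{46748} \approx 1.8983 \cdot 10^{10}$)
$\frac{d}{L{\left(132 \right)}} - \frac{353662}{F} = \frac{887397357634785}{46748 \left(- \frac{52}{45}\right)} - \frac{353662}{-702} = \frac{887397357634785}{46748} \left(- \frac{45}{52}\right) - - \frac{176831}{351} = - \frac{39932881093565325}{2430896} + \frac{176831}{351} = - \frac{1078187756460281423}{65634192}$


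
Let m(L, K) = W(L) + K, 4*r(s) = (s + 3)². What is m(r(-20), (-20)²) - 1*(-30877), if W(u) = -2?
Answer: 31275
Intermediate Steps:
r(s) = (3 + s)²/4 (r(s) = (s + 3)²/4 = (3 + s)²/4)
m(L, K) = -2 + K
m(r(-20), (-20)²) - 1*(-30877) = (-2 + (-20)²) - 1*(-30877) = (-2 + 400) + 30877 = 398 + 30877 = 31275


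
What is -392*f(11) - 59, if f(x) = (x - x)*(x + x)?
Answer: -59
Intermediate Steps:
f(x) = 0 (f(x) = 0*(2*x) = 0)
-392*f(11) - 59 = -392*0 - 59 = 0 - 59 = -59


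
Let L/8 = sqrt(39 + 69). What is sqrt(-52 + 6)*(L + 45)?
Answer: I*sqrt(46)*(45 + 48*sqrt(3)) ≈ 869.08*I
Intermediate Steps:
L = 48*sqrt(3) (L = 8*sqrt(39 + 69) = 8*sqrt(108) = 8*(6*sqrt(3)) = 48*sqrt(3) ≈ 83.138)
sqrt(-52 + 6)*(L + 45) = sqrt(-52 + 6)*(48*sqrt(3) + 45) = sqrt(-46)*(45 + 48*sqrt(3)) = (I*sqrt(46))*(45 + 48*sqrt(3)) = I*sqrt(46)*(45 + 48*sqrt(3))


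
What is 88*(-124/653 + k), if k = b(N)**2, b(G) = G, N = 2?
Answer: 218944/653 ≈ 335.29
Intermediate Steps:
k = 4 (k = 2**2 = 4)
88*(-124/653 + k) = 88*(-124/653 + 4) = 88*(2488/653) = 218944/653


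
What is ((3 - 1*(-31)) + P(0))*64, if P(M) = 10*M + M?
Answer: 2176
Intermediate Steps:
P(M) = 11*M
((3 - 1*(-31)) + P(0))*64 = ((3 - 1*(-31)) + 11*0)*64 = ((3 + 31) + 0)*64 = (34 + 0)*64 = 34*64 = 2176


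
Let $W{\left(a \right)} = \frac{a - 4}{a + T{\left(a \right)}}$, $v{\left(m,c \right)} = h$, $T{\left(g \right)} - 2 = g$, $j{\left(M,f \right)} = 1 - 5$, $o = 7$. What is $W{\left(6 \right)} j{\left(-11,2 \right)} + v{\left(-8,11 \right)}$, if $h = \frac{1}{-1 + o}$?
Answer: $- \frac{17}{42} \approx -0.40476$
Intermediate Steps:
$j{\left(M,f \right)} = -4$
$h = \frac{1}{6}$ ($h = \frac{1}{-1 + 7} = \frac{1}{6} \approx 0.16667$)
$T{\left(g \right)} = 2 + g$
$v{\left(m,c \right)} = \frac{1}{6}$
$W{\left(a \right)} = \frac{-4 + a}{2 + 2 a}$ ($W{\left(a \right)} = \frac{a - 4}{a + \left(2 + a\right)} = \frac{-4 + a}{2 + 2 a}$)
$W{\left(6 \right)} j{\left(-11,2 \right)} + v{\left(-8,11 \right)} = \frac{-4 + 6}{2 \left(1 + 6\right)} \left(-4\right) + \frac{1}{6} = \frac{1}{2} \cdot \frac{1}{7} \cdot 2 \left(-4\right) + \frac{1}{6} = \frac{1}{7} \left(-4\right) + \frac{1}{6} = - \frac{4}{7} + \frac{1}{6} = - \frac{17}{42}$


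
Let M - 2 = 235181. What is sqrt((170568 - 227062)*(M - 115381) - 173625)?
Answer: 3*I*sqrt(752029757) ≈ 82270.0*I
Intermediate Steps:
M = 235183 (M = 2 + 235181 = 235183)
sqrt((170568 - 227062)*(M - 115381) - 173625) = sqrt((170568 - 227062)*(235183 - 115381) - 173625) = sqrt(-56494*119802 - 173625) = sqrt(-6768094188 - 173625) = sqrt(-6768267813) = 3*I*sqrt(752029757)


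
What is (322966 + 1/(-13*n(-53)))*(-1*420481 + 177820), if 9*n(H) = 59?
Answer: -60110748503493/767 ≈ -7.8371e+10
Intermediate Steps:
n(H) = 59/9 (n(H) = (⅑)*59 = 59/9)
(322966 + 1/(-13*n(-53)))*(-1*420481 + 177820) = (322966 + 1/(-13*59/9))*(-1*420481 + 177820) = (322966 + 1/(-767/9))*(-420481 + 177820) = (322966 - 9/767)*(-242661) = (247714913/767)*(-242661) = -60110748503493/767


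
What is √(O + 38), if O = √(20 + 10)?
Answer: √(38 + √30) ≈ 6.5937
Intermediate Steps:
O = √30 ≈ 5.4772
√(O + 38) = √(√30 + 38) = √(38 + √30)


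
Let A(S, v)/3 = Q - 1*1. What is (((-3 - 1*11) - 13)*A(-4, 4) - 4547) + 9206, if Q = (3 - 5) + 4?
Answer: 4578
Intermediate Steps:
Q = 2 (Q = -2 + 4 = 2)
A(S, v) = 3 (A(S, v) = 3*(2 - 1*1) = 3*(2 - 1) = 3*1 = 3)
(((-3 - 1*11) - 13)*A(-4, 4) - 4547) + 9206 = (((-3 - 1*11) - 13)*3 - 4547) + 9206 = (((-3 - 11) - 13)*3 - 4547) + 9206 = ((-14 - 13)*3 - 4547) + 9206 = (-27*3 - 4547) + 9206 = (-81 - 4547) + 9206 = -4628 + 9206 = 4578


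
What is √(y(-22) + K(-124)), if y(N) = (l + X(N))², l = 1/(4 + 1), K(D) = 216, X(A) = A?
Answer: √17281/5 ≈ 26.291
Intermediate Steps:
l = ⅕ (l = 1/5 = ⅕ ≈ 0.20000)
y(N) = (⅕ + N)²
√(y(-22) + K(-124)) = √((1 + 5*(-22))²/25 + 216) = √((1 - 110)²/25 + 216) = √((1/25)*(-109)² + 216) = √((1/25)*11881 + 216) = √(11881/25 + 216) = √(17281/25) = √17281/5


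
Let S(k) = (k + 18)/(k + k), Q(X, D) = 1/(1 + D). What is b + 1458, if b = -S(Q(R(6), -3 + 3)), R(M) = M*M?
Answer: 2897/2 ≈ 1448.5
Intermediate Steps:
R(M) = M**2
S(k) = (18 + k)/(2*k) (S(k) = (18 + k)/((2*k)) = (18 + k)*(1/(2*k)) = (18 + k)/(2*k))
b = -19/2 (b = -(18 + 1/(1 + (-3 + 3)))/(2*(1/(1 + (-3 + 3)))) = -(18 + 1/(1 + 0))/(2*(1/(1 + 0))) = -(18 + 1/1)/(2*(1/1)) = -(18 + 1)/(2*1) = -19/2 ≈ -9.5000)
b + 1458 = -19/2 + 1458 = 2897/2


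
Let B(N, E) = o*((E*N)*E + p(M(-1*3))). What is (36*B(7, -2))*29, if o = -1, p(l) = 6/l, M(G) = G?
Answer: -27144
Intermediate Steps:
B(N, E) = 2 - N*E**2 (B(N, E) = -((E*N)*E + 6/((-1*3))) = -(N*E**2 + 6/(-3)) = -(N*E**2 + 6*(-1/3)) = -(N*E**2 - 2) = -(-2 + N*E**2) = 2 - N*E**2)
(36*B(7, -2))*29 = (36*(2 - 1*7*(-2)**2))*29 = (36*(2 - 1*7*4))*29 = (36*(2 - 28))*29 = (36*(-26))*29 = -936*29 = -27144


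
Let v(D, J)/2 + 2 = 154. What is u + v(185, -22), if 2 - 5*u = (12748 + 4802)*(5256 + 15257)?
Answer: -360001628/5 ≈ -7.2000e+7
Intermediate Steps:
u = -360003148/5 (u = ⅖ - (12748 + 4802)*(5256 + 15257)/5 = ⅖ - 3510*20513 = ⅖ - ⅕*360003150 = ⅖ - 72000630 = -360003148/5 ≈ -7.2001e+7)
v(D, J) = 304 (v(D, J) = -4 + 2*154 = -4 + 308 = 304)
u + v(185, -22) = -360003148/5 + 304 = -360001628/5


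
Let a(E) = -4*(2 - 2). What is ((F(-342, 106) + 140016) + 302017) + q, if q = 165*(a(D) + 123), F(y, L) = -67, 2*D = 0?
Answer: 462261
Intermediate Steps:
D = 0 (D = (½)*0 = 0)
a(E) = 0 (a(E) = -4*0 = 0)
q = 20295 (q = 165*(0 + 123) = 165*123 = 20295)
((F(-342, 106) + 140016) + 302017) + q = ((-67 + 140016) + 302017) + 20295 = (139949 + 302017) + 20295 = 441966 + 20295 = 462261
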